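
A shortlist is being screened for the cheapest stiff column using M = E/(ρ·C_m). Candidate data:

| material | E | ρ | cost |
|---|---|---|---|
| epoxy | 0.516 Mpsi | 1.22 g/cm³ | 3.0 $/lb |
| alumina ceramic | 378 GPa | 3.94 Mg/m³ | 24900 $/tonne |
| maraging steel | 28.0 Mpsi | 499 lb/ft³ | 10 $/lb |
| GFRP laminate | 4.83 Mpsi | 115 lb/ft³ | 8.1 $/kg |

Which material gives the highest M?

Convert each candidate to consistent units, then evaluate M:
  epoxy: E = 3.558 GPa, ρ = 1220 kg/m³, cost = 6.614 $/kg
  alumina ceramic: E = 378.0 GPa, ρ = 3940 kg/m³, cost = 24.90 $/kg
  maraging steel: E = 193.1 GPa, ρ = 7993 kg/m³, cost = 22.05 $/kg
  GFRP laminate: E = 33.30 GPa, ρ = 1842 kg/m³, cost = 8.100 $/kg
  alumina ceramic: M = 3.85 MN·m per $
  GFRP laminate: M = 2.23 MN·m per $
  maraging steel: M = 1.10 MN·m per $
  epoxy: M = 0.441 MN·m per $
The maximum is for alumina ceramic.

alumina ceramic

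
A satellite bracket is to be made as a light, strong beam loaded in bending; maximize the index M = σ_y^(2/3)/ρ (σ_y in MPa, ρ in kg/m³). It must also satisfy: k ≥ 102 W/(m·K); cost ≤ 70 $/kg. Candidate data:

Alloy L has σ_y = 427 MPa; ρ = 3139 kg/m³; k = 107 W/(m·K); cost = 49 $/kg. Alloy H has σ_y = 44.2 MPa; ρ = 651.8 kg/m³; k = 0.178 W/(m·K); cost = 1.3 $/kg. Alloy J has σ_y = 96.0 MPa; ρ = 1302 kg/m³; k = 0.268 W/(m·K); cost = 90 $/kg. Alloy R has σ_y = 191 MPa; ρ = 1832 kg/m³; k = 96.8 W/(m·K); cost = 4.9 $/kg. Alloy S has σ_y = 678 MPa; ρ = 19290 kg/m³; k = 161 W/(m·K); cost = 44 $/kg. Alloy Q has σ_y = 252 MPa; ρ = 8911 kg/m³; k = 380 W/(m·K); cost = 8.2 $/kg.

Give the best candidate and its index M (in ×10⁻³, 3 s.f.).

alloy L, M = 18.1×10⁻³

Screen on constraints: k ≥ 102 W/(m·K); cost ≤ 70 $/kg. Survivors: alloy L, alloy S, alloy Q.
Per-candidate index values:
  alloy L: M = 18.1×10⁻³
  alloy Q: M = 4.48×10⁻³
  alloy S: M = 4.00×10⁻³
Alloy L has the largest M.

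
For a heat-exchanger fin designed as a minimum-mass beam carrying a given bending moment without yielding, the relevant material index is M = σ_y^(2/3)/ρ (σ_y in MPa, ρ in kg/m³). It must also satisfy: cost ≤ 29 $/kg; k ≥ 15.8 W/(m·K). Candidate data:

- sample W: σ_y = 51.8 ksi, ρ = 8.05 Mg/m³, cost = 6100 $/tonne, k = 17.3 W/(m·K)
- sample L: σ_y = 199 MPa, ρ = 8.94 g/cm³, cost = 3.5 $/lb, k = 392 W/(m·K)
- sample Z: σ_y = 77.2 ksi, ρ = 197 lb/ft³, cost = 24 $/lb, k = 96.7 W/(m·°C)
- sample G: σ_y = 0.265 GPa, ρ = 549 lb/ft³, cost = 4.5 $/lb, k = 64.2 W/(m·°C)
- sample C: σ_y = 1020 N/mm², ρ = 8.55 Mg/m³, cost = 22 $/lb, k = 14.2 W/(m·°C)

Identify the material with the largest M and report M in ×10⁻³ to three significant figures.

sample W, M = 6.25×10⁻³

Screen on constraints: cost ≤ 29 $/kg; k ≥ 15.8 W/(m·K). Survivors: sample W, sample L, sample G.
Convert each candidate to consistent units, then evaluate M:
  sample W: σ_y = 357.1 MPa, ρ = 8050 kg/m³
  sample L: σ_y = 199.0 MPa, ρ = 8940 kg/m³
  sample G: σ_y = 265.0 MPa, ρ = 8794 kg/m³
  sample W: M = 6.25×10⁻³
  sample G: M = 4.69×10⁻³
  sample L: M = 3.81×10⁻³
Sample W has the largest M.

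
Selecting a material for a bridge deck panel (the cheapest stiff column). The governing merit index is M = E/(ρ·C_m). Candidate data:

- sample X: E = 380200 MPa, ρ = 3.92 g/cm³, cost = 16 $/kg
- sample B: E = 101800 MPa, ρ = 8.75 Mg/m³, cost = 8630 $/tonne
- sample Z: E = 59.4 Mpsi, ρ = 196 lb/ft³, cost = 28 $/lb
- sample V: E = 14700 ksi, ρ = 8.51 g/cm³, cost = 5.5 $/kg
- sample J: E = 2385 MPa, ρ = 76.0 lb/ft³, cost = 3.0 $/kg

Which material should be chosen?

sample X

After converting to SI:
  sample X: E = 380.2 GPa, ρ = 3920 kg/m³, cost = 16.00 $/kg
  sample B: E = 101.8 GPa, ρ = 8750 kg/m³, cost = 8.630 $/kg
  sample Z: E = 409.5 GPa, ρ = 3140 kg/m³, cost = 61.73 $/kg
  sample V: E = 101.4 GPa, ρ = 8510 kg/m³, cost = 5.500 $/kg
  sample J: E = 2.385 GPa, ρ = 1217 kg/m³, cost = 3.000 $/kg
  sample X: M = 6.06 MN·m per $
  sample V: M = 2.17 MN·m per $
  sample Z: M = 2.11 MN·m per $
  sample B: M = 1.35 MN·m per $
  sample J: M = 0.653 MN·m per $
Highest index: sample X.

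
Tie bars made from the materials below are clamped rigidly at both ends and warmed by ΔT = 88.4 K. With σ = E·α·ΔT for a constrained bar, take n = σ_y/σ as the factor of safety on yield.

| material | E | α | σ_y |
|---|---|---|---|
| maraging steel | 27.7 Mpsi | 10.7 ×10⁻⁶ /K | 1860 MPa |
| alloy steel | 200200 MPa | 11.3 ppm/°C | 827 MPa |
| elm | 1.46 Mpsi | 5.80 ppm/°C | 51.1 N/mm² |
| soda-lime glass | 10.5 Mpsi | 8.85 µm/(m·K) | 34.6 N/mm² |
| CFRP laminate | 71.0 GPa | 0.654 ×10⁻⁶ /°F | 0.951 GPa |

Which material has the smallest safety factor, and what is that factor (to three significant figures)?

soda-lime glass, n = 0.611

In consistent units (E in GPa, α in ×10⁻⁶/K, σ_y in MPa):
  maraging steel: E = 191.0, α = 10.7, σ_y = 1860 → σ = 181 MPa, n = 10.3
  alloy steel: E = 200.2, α = 11.3, σ_y = 827.0 → σ = 200 MPa, n = 4.14
  elm: E = 10.07, α = 5.80, σ_y = 51.10 → σ = 5.16 MPa, n = 9.90
  soda-lime glass: E = 72.39, α = 8.85, σ_y = 34.60 → σ = 56.6 MPa, n = 0.611
  CFRP laminate: E = 71.00, α = 1.18, σ_y = 951.0 → σ = 7.39 MPa, n = 129
Soda-lime glass has the lowest safety factor, n = 0.611.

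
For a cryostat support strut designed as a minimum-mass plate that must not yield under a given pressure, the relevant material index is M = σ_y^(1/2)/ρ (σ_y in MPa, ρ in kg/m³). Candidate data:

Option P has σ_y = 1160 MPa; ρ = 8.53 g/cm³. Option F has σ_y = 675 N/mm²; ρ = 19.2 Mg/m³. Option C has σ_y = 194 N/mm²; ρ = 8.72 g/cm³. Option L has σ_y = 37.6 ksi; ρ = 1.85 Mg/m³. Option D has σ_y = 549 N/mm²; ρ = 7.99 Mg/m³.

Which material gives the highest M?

Putting every candidate on a common basis:
  option P: σ_y = 1160 MPa, ρ = 8530 kg/m³
  option F: σ_y = 675.0 MPa, ρ = 19200 kg/m³
  option C: σ_y = 194.0 MPa, ρ = 8720 kg/m³
  option L: σ_y = 259.2 MPa, ρ = 1850 kg/m³
  option D: σ_y = 549.0 MPa, ρ = 7990 kg/m³
  option L: M = 8.70×10⁻³
  option P: M = 3.99×10⁻³
  option D: M = 2.93×10⁻³
  option C: M = 1.60×10⁻³
  option F: M = 1.35×10⁻³
Highest index: option L.

option L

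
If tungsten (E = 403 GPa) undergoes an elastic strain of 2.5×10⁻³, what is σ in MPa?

1010 MPa

σ = E·ε = 403000 MPa × 2.5×10⁻³ = 1010 MPa.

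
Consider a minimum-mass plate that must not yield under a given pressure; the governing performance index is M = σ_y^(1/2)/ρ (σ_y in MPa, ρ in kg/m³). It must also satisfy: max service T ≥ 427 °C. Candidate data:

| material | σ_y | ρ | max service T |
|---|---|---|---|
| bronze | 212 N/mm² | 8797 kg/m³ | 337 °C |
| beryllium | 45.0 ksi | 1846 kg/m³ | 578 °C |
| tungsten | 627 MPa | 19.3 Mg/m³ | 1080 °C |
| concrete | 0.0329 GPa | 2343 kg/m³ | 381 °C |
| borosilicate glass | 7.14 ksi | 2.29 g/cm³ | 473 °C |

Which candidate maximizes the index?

Screen on constraints: max service T ≥ 427 °C. Survivors: beryllium, tungsten, borosilicate glass.
After converting to SI:
  beryllium: σ_y = 310.3 MPa, ρ = 1846 kg/m³
  tungsten: σ_y = 627.0 MPa, ρ = 19300 kg/m³
  borosilicate glass: σ_y = 49.23 MPa, ρ = 2290 kg/m³
  beryllium: M = 9.54×10⁻³
  borosilicate glass: M = 3.06×10⁻³
  tungsten: M = 1.30×10⁻³
Highest index: beryllium.

beryllium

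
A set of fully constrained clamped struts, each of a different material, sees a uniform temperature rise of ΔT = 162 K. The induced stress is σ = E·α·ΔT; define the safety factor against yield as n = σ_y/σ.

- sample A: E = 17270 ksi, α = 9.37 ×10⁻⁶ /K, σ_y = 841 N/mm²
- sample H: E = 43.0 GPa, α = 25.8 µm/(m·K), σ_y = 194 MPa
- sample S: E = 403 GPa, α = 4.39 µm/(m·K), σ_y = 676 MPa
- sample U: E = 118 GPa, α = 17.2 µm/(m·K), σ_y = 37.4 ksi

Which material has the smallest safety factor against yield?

sample U

With everything in SI (GPa, ×10⁻⁶/K, MPa):
  sample A: E = 119.1, α = 9.37, σ_y = 841.0 → σ = 181 MPa, n = 4.65
  sample H: E = 43.00, α = 25.8, σ_y = 194.0 → σ = 180 MPa, n = 1.08
  sample S: E = 403.0, α = 4.39, σ_y = 676.0 → σ = 287 MPa, n = 2.36
  sample U: E = 118.0, α = 17.2, σ_y = 257.9 → σ = 329 MPa, n = 0.784
The minimum is sample U at n = 0.784.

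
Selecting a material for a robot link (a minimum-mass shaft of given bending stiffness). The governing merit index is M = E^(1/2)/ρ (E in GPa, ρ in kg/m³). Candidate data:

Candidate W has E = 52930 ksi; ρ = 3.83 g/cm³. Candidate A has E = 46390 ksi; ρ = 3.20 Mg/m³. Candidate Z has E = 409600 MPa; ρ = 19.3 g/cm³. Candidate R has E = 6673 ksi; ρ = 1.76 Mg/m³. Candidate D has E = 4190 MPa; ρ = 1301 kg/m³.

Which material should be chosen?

candidate A

In SI units:
  candidate W: E = 364.9 GPa, ρ = 3830 kg/m³
  candidate A: E = 319.8 GPa, ρ = 3200 kg/m³
  candidate Z: E = 409.6 GPa, ρ = 19300 kg/m³
  candidate R: E = 46.01 GPa, ρ = 1760 kg/m³
  candidate D: E = 4.190 GPa, ρ = 1301 kg/m³
  candidate A: M = 5.59×10⁻³
  candidate W: M = 4.99×10⁻³
  candidate R: M = 3.85×10⁻³
  candidate D: M = 1.57×10⁻³
  candidate Z: M = 1.05×10⁻³
Candidate A has the largest M.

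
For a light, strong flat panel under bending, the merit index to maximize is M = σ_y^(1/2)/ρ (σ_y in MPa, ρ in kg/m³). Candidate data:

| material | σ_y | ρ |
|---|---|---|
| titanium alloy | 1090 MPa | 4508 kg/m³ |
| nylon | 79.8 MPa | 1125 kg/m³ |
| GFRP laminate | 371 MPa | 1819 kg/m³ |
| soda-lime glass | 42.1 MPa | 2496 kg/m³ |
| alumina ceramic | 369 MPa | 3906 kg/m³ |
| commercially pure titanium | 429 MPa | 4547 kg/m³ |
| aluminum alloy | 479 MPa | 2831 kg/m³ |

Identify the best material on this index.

GFRP laminate

Computing M directly (units already consistent):
  GFRP laminate: M = 10.6×10⁻³
  nylon: M = 7.94×10⁻³
  aluminum alloy: M = 7.73×10⁻³
  titanium alloy: M = 7.32×10⁻³
  alumina ceramic: M = 4.92×10⁻³
  commercially pure titanium: M = 4.56×10⁻³
  soda-lime glass: M = 2.60×10⁻³
Highest index: GFRP laminate.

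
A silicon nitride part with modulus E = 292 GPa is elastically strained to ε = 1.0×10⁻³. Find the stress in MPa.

292 MPa

σ = E·ε = 292000 MPa × 1.0×10⁻³ = 292 MPa.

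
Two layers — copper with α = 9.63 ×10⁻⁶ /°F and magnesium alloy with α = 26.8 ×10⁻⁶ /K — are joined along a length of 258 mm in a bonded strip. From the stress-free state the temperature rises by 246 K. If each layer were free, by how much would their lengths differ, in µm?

601 µm

copper: α = 9.63×10⁻⁶/°F × 9/5 = 17.3×10⁻⁶/K.
Δα = |17.3 − 26.8|×10⁻⁶/K = 9.47×10⁻⁶/K.
ΔL_mismatch = Δα·L·ΔT = 9.47×10⁻⁶ × 258.0 mm × 246.0 K = 601 µm.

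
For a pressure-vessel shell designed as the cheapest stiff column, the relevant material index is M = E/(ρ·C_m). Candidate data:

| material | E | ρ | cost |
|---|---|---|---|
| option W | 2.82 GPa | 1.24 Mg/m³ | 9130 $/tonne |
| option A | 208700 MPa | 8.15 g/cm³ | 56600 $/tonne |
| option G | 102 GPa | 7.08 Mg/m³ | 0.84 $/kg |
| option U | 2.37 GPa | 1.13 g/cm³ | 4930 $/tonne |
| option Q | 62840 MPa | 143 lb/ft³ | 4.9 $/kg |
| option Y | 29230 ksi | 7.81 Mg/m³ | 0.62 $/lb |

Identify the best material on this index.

option Y

In SI units:
  option W: E = 2.820 GPa, ρ = 1240 kg/m³, cost = 9.130 $/kg
  option A: E = 208.7 GPa, ρ = 8150 kg/m³, cost = 56.60 $/kg
  option G: E = 102.0 GPa, ρ = 7080 kg/m³, cost = 0.8400 $/kg
  option U: E = 2.370 GPa, ρ = 1130 kg/m³, cost = 4.930 $/kg
  option Q: E = 62.84 GPa, ρ = 2291 kg/m³, cost = 4.900 $/kg
  option Y: E = 201.5 GPa, ρ = 7810 kg/m³, cost = 1.367 $/kg
  option Y: M = 18.9 MN·m per $
  option G: M = 17.2 MN·m per $
  option Q: M = 5.60 MN·m per $
  option A: M = 0.452 MN·m per $
  option U: M = 0.425 MN·m per $
  option W: M = 0.249 MN·m per $
Option Y has the largest M.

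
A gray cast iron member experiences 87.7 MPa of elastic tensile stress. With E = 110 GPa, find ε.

ε = σ/E = 87.7 / 110000 = 7.97×10⁻⁴.

7.97×10⁻⁴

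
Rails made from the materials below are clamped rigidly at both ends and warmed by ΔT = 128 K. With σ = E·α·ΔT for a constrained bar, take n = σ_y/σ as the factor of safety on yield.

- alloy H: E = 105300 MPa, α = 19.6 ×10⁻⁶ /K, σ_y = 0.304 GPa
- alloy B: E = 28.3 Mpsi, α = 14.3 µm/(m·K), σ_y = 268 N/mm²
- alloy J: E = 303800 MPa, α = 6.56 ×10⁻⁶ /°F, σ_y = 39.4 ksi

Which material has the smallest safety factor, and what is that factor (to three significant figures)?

alloy J, n = 0.592

In consistent units (E in GPa, α in ×10⁻⁶/K, σ_y in MPa):
  alloy H: E = 105.3, α = 19.6, σ_y = 304.0 → σ = 264 MPa, n = 1.15
  alloy B: E = 195.1, α = 14.3, σ_y = 268.0 → σ = 357 MPa, n = 0.750
  alloy J: E = 303.8, α = 11.8, σ_y = 271.7 → σ = 459 MPa, n = 0.592
Alloy J has the lowest safety factor, n = 0.592.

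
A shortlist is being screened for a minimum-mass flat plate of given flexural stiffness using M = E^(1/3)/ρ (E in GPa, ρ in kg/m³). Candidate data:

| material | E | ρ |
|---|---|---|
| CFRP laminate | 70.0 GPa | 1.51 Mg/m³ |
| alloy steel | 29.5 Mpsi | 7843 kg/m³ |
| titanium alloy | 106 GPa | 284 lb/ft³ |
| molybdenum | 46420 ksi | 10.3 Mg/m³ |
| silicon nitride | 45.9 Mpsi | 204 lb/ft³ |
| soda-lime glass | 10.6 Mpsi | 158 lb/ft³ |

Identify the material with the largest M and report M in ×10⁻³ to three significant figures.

Putting every candidate on a common basis:
  CFRP laminate: E = 70.00 GPa, ρ = 1510 kg/m³
  alloy steel: E = 203.4 GPa, ρ = 7843 kg/m³
  titanium alloy: E = 106.0 GPa, ρ = 4549 kg/m³
  molybdenum: E = 320.1 GPa, ρ = 10300 kg/m³
  silicon nitride: E = 316.5 GPa, ρ = 3268 kg/m³
  soda-lime glass: E = 73.08 GPa, ρ = 2531 kg/m³
  CFRP laminate: M = 2.73×10⁻³
  silicon nitride: M = 2.09×10⁻³
  soda-lime glass: M = 1.65×10⁻³
  titanium alloy: M = 1.04×10⁻³
  alloy steel: M = 0.750×10⁻³
  molybdenum: M = 0.664×10⁻³
Highest index: CFRP laminate.

CFRP laminate, M = 2.73×10⁻³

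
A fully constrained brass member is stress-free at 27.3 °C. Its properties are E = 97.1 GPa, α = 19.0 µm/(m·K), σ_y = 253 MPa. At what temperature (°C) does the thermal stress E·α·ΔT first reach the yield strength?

E·α·ΔT = 253.0 MPa ⇒ ΔT = 253.0 / (97.10×10³ × 19.0×10⁻⁶) = 137.1 K.
T = 27.3 + 137.1 = 164.4 °C.

164 °C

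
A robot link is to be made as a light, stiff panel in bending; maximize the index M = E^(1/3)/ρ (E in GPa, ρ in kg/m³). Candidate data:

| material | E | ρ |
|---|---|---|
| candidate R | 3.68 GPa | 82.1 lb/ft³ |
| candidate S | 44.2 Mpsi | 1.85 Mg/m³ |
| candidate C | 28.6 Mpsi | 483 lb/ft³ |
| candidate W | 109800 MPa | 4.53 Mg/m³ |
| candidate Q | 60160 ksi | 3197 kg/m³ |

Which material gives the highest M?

After converting to SI:
  candidate R: E = 3.680 GPa, ρ = 1315 kg/m³
  candidate S: E = 304.7 GPa, ρ = 1850 kg/m³
  candidate C: E = 197.2 GPa, ρ = 7737 kg/m³
  candidate W: E = 109.8 GPa, ρ = 4530 kg/m³
  candidate Q: E = 414.8 GPa, ρ = 3197 kg/m³
  candidate S: M = 3.64×10⁻³
  candidate Q: M = 2.33×10⁻³
  candidate R: M = 1.17×10⁻³
  candidate W: M = 1.06×10⁻³
  candidate C: M = 0.752×10⁻³
The maximum is for candidate S.

candidate S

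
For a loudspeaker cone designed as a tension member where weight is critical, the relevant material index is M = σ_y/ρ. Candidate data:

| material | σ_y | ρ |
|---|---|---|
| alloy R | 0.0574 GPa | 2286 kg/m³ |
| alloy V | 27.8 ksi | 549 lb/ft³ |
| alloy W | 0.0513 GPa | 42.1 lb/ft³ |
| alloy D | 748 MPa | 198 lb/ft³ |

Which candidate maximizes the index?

alloy D

Normalizing units and computing the index:
  alloy R: σ_y = 57.40 MPa, ρ = 2286 kg/m³
  alloy V: σ_y = 191.7 MPa, ρ = 8794 kg/m³
  alloy W: σ_y = 51.30 MPa, ρ = 674.4 kg/m³
  alloy D: σ_y = 748.0 MPa, ρ = 3172 kg/m³
  alloy D: M = 236 kN·m/kg
  alloy W: M = 76.1 kN·m/kg
  alloy R: M = 25.1 kN·m/kg
  alloy V: M = 21.8 kN·m/kg
Alloy D ranks first.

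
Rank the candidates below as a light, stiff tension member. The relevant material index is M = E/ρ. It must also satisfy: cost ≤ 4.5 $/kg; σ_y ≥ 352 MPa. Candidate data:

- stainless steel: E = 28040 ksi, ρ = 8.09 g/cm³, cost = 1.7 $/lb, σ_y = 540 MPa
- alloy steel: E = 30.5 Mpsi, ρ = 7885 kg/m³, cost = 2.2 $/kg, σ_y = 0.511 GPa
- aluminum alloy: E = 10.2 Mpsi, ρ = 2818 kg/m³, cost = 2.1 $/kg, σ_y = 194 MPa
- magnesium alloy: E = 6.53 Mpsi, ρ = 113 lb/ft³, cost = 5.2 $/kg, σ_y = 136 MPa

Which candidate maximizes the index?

alloy steel

Screen on constraints: cost ≤ 4.5 $/kg; σ_y ≥ 352 MPa. Survivors: stainless steel, alloy steel.
In SI units:
  stainless steel: E = 193.3 GPa, ρ = 8090 kg/m³
  alloy steel: E = 210.3 GPa, ρ = 7885 kg/m³
  alloy steel: M = 26.7 MN·m/kg
  stainless steel: M = 23.9 MN·m/kg
Highest index: alloy steel.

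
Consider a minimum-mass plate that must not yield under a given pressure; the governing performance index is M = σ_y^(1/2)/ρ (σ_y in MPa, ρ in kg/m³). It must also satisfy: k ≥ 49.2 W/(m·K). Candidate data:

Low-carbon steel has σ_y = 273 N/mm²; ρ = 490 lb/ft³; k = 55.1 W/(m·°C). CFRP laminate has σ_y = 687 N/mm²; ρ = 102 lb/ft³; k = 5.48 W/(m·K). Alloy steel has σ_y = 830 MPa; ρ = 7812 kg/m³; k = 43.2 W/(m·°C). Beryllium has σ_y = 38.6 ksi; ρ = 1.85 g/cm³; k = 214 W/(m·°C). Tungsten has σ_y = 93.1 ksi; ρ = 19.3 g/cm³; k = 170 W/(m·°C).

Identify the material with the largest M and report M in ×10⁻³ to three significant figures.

Screen on constraints: k ≥ 49.2 W/(m·K). Survivors: low-carbon steel, beryllium, tungsten.
In SI units:
  low-carbon steel: σ_y = 273.0 MPa, ρ = 7849 kg/m³
  beryllium: σ_y = 266.1 MPa, ρ = 1850 kg/m³
  tungsten: σ_y = 641.9 MPa, ρ = 19300 kg/m³
  beryllium: M = 8.82×10⁻³
  low-carbon steel: M = 2.11×10⁻³
  tungsten: M = 1.31×10⁻³
Beryllium has the largest M.

beryllium, M = 8.82×10⁻³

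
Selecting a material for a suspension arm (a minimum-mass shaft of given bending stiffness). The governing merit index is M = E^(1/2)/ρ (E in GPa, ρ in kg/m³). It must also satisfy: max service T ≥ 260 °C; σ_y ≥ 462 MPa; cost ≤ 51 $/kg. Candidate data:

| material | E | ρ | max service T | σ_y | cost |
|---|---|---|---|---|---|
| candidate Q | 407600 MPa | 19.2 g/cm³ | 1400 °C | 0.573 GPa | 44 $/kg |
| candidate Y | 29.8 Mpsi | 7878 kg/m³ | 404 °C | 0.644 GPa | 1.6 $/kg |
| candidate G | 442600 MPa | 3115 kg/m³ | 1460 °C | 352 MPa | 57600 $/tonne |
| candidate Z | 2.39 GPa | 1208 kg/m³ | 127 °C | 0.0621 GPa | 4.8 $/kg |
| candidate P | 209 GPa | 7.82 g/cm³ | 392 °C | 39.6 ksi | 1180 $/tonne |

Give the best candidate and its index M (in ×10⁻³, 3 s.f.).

Screen on constraints: max service T ≥ 260 °C; σ_y ≥ 462 MPa; cost ≤ 51 $/kg. Survivors: candidate Q, candidate Y.
Normalizing units and computing the index:
  candidate Q: E = 407.6 GPa, ρ = 19200 kg/m³
  candidate Y: E = 205.5 GPa, ρ = 7878 kg/m³
  candidate Y: M = 1.82×10⁻³
  candidate Q: M = 1.05×10⁻³
The maximum is for candidate Y.

candidate Y, M = 1.82×10⁻³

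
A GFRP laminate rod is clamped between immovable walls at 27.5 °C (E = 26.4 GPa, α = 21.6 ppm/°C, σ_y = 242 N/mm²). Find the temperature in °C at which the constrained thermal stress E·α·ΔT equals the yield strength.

σ_y = 242 N/mm² = 242.0 MPa.
E·α·ΔT = 242.0 MPa ⇒ ΔT = 242.0 / (26.40×10³ × 21.6×10⁻⁶) = 424.4 K.
T = 27.5 + 424.4 = 451.9 °C.

452 °C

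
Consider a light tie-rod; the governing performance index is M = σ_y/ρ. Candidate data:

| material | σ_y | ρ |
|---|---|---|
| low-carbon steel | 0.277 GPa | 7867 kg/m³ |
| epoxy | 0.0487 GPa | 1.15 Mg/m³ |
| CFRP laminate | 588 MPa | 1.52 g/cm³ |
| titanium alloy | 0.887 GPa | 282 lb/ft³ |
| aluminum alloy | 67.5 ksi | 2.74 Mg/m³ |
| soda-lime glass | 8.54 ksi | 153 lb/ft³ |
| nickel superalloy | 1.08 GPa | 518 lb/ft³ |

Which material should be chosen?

CFRP laminate

Convert each candidate to consistent units, then evaluate M:
  low-carbon steel: σ_y = 277.0 MPa, ρ = 7867 kg/m³
  epoxy: σ_y = 48.70 MPa, ρ = 1150 kg/m³
  CFRP laminate: σ_y = 588.0 MPa, ρ = 1520 kg/m³
  titanium alloy: σ_y = 887.0 MPa, ρ = 4517 kg/m³
  aluminum alloy: σ_y = 465.4 MPa, ρ = 2740 kg/m³
  soda-lime glass: σ_y = 58.88 MPa, ρ = 2451 kg/m³
  nickel superalloy: σ_y = 1080 MPa, ρ = 8298 kg/m³
  CFRP laminate: M = 387 kN·m/kg
  titanium alloy: M = 196 kN·m/kg
  aluminum alloy: M = 170 kN·m/kg
  nickel superalloy: M = 130 kN·m/kg
  epoxy: M = 42.3 kN·m/kg
  low-carbon steel: M = 35.2 kN·m/kg
  soda-lime glass: M = 24.0 kN·m/kg
The maximum is for CFRP laminate.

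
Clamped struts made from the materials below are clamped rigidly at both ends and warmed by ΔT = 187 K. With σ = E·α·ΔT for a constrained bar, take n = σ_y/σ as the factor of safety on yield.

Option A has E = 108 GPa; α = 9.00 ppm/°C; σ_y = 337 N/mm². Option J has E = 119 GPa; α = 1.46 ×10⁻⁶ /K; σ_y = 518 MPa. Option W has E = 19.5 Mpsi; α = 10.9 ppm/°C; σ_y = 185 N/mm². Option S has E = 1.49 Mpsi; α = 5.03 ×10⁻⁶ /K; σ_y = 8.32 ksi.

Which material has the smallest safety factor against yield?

option W

With everything in SI (GPa, ×10⁻⁶/K, MPa):
  option A: E = 108.0, α = 9.00, σ_y = 337.0 → σ = 182 MPa, n = 1.85
  option J: E = 119.0, α = 1.46, σ_y = 518.0 → σ = 32.5 MPa, n = 15.9
  option W: E = 134.4, α = 10.9, σ_y = 185.0 → σ = 274 MPa, n = 0.675
  option S: E = 10.27, α = 5.03, σ_y = 57.36 → σ = 9.66 MPa, n = 5.94
Option W has the lowest safety factor, n = 0.675.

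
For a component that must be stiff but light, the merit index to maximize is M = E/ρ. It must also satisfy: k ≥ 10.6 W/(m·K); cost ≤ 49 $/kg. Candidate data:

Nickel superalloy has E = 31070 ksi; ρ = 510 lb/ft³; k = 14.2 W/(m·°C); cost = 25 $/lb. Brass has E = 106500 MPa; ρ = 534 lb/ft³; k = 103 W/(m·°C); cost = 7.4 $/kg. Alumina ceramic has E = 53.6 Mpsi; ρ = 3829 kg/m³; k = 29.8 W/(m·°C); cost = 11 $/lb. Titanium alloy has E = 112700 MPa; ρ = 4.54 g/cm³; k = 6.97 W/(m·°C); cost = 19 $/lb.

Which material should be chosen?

alumina ceramic

Screen on constraints: k ≥ 10.6 W/(m·K); cost ≤ 49 $/kg. Survivors: brass, alumina ceramic.
Putting every candidate on a common basis:
  brass: E = 106.5 GPa, ρ = 8554 kg/m³
  alumina ceramic: E = 369.6 GPa, ρ = 3829 kg/m³
  alumina ceramic: M = 96.5 MN·m/kg
  brass: M = 12.5 MN·m/kg
The maximum is for alumina ceramic.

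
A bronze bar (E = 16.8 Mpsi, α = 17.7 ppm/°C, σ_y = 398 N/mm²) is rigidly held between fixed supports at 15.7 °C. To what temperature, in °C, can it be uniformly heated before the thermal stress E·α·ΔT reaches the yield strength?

210 °C

E = 16.8 Mpsi = 115.8 GPa.
σ_y = 398 N/mm² = 398.0 MPa.
E·α·ΔT = 398.0 MPa ⇒ ΔT = 398.0 / (115.8×10³ × 17.7×10⁻⁶) = 194.1 K.
T = 15.7 + 194.1 = 209.8 °C.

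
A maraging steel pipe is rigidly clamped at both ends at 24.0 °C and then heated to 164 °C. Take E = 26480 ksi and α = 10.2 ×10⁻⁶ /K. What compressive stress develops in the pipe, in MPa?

E = 26480 ksi = 182.6 GPa.
ΔT = 140.0 K. Constrained thermal stress σ = E·α·ΔT = 182.6×10³ MPa × 10.2×10⁻⁶ × 140.0 = 261 MPa (compressive).

261 MPa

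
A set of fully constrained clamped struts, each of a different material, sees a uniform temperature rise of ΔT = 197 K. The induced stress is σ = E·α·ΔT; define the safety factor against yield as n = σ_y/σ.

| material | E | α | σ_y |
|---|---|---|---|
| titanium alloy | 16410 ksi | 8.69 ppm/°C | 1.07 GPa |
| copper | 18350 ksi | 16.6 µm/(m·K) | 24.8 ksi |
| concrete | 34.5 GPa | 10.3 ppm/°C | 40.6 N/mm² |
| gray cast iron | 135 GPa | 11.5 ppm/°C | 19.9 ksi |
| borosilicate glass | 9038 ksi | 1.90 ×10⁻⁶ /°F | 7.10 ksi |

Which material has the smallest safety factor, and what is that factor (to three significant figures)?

copper, n = 0.413

Converting E to GPa, α to ×10⁻⁶/K, σ_y to MPa, then σ and n for each:
  titanium alloy: E = 113.1, α = 8.69, σ_y = 1070 → σ = 194 MPa, n = 5.52
  copper: E = 126.5, α = 16.6, σ_y = 171.0 → σ = 414 MPa, n = 0.413
  concrete: E = 34.50, α = 10.3, σ_y = 40.60 → σ = 70.0 MPa, n = 0.580
  gray cast iron: E = 135.0, α = 11.5, σ_y = 137.2 → σ = 306 MPa, n = 0.449
  borosilicate glass: E = 62.31, α = 3.42, σ_y = 48.95 → σ = 42.0 MPa, n = 1.17
Smallest n: copper with n = 0.413.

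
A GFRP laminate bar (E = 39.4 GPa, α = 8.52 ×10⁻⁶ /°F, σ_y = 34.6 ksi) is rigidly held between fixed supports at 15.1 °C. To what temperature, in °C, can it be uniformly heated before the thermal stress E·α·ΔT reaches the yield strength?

410 °C

α = 8.52×10⁻⁶/°F × 9/5 = 15.3×10⁻⁶/K.
σ_y = 34.6 ksi = 238.6 MPa.
E·α·ΔT = 238.6 MPa ⇒ ΔT = 238.6 / (39.40×10³ × 15.3×10⁻⁶) = 394.8 K.
T = 15.1 + 394.8 = 409.9 °C.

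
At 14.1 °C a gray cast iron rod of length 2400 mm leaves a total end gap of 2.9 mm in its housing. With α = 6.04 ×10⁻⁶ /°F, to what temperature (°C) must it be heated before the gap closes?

α = 6.04×10⁻⁶/°F × 9/5 = 10.9×10⁻⁶/K.
α·L₀·ΔT = 2.9 mm ⇒ ΔT = 2.9 / (10.9×10⁻⁶ × 2400.0) = 111.1 K.
T = 14.1 + 111.1 = 125.2 °C.

125 °C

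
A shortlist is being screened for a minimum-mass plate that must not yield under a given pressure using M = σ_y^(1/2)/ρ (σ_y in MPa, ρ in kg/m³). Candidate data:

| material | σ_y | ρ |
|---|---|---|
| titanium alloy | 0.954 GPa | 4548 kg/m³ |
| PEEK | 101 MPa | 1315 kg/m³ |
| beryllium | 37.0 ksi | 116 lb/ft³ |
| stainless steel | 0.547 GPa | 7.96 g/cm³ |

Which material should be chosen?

Convert each candidate to consistent units, then evaluate M:
  titanium alloy: σ_y = 954.0 MPa, ρ = 4548 kg/m³
  PEEK: σ_y = 101.0 MPa, ρ = 1315 kg/m³
  beryllium: σ_y = 255.1 MPa, ρ = 1858 kg/m³
  stainless steel: σ_y = 547.0 MPa, ρ = 7960 kg/m³
  beryllium: M = 8.60×10⁻³
  PEEK: M = 7.64×10⁻³
  titanium alloy: M = 6.79×10⁻³
  stainless steel: M = 2.94×10⁻³
The maximum is for beryllium.

beryllium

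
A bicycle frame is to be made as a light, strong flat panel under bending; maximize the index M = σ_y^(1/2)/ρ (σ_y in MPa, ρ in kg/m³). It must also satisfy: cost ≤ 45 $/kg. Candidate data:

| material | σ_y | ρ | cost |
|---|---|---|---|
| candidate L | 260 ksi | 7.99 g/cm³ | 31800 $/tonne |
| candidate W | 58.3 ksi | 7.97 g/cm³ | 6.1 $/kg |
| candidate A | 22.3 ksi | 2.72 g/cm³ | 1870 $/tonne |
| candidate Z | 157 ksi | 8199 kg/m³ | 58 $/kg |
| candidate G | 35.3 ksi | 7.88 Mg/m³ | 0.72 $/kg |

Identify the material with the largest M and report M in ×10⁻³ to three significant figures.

candidate L, M = 5.30×10⁻³

Screen on constraints: cost ≤ 45 $/kg. Survivors: candidate L, candidate W, candidate A, candidate G.
Convert each candidate to consistent units, then evaluate M:
  candidate L: σ_y = 1793 MPa, ρ = 7990 kg/m³
  candidate W: σ_y = 402.0 MPa, ρ = 7970 kg/m³
  candidate A: σ_y = 153.8 MPa, ρ = 2720 kg/m³
  candidate G: σ_y = 243.4 MPa, ρ = 7880 kg/m³
  candidate L: M = 5.30×10⁻³
  candidate A: M = 4.56×10⁻³
  candidate W: M = 2.52×10⁻³
  candidate G: M = 1.98×10⁻³
Candidate L has the largest M.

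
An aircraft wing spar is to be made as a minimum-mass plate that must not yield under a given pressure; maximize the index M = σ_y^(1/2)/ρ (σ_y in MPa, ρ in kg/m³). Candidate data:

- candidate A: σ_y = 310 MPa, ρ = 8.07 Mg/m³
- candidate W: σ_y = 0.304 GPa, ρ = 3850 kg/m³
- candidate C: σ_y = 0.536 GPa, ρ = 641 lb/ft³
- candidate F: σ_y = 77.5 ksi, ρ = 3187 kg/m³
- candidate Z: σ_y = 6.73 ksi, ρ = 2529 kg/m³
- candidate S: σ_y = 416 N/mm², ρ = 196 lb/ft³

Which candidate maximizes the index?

candidate F

Normalizing units and computing the index:
  candidate A: σ_y = 310.0 MPa, ρ = 8070 kg/m³
  candidate W: σ_y = 304.0 MPa, ρ = 3850 kg/m³
  candidate C: σ_y = 536.0 MPa, ρ = 10270 kg/m³
  candidate F: σ_y = 534.3 MPa, ρ = 3187 kg/m³
  candidate Z: σ_y = 46.40 MPa, ρ = 2529 kg/m³
  candidate S: σ_y = 416.0 MPa, ρ = 3140 kg/m³
  candidate F: M = 7.25×10⁻³
  candidate S: M = 6.50×10⁻³
  candidate W: M = 4.53×10⁻³
  candidate Z: M = 2.69×10⁻³
  candidate C: M = 2.25×10⁻³
  candidate A: M = 2.18×10⁻³
Highest index: candidate F.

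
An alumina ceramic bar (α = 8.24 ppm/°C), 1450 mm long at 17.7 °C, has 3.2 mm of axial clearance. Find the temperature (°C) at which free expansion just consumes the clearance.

286 °C

α·L₀·ΔT = 3.2 mm ⇒ ΔT = 3.2 / (8.24×10⁻⁶ × 1450.0) = 267.8 K.
T = 17.7 + 267.8 = 285.5 °C.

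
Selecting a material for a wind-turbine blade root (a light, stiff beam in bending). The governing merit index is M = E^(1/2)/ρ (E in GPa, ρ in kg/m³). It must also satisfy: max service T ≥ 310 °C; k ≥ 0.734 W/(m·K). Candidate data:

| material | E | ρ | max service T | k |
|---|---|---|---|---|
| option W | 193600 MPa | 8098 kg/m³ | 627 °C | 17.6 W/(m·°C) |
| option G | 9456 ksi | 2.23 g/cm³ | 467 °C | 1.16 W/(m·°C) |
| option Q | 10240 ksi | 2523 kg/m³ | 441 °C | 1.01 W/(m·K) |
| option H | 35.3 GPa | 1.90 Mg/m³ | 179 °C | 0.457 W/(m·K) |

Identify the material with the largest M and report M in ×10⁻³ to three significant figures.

Screen on constraints: max service T ≥ 310 °C; k ≥ 0.734 W/(m·K). Survivors: option W, option G, option Q.
Putting every candidate on a common basis:
  option W: E = 193.6 GPa, ρ = 8098 kg/m³
  option G: E = 65.20 GPa, ρ = 2230 kg/m³
  option Q: E = 70.60 GPa, ρ = 2523 kg/m³
  option G: M = 3.62×10⁻³
  option Q: M = 3.33×10⁻³
  option W: M = 1.72×10⁻³
Option G ranks first.

option G, M = 3.62×10⁻³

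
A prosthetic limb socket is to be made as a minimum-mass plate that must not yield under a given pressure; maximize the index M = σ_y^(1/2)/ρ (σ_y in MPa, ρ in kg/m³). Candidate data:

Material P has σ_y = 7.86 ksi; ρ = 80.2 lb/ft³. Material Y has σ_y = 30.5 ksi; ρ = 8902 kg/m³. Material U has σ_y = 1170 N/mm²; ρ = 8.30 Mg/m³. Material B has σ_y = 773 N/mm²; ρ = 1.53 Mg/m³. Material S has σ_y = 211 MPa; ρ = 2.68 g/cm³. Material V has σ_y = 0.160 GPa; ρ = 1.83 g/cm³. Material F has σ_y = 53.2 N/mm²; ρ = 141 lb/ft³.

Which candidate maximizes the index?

material B

Putting every candidate on a common basis:
  material P: σ_y = 54.19 MPa, ρ = 1285 kg/m³
  material Y: σ_y = 210.3 MPa, ρ = 8902 kg/m³
  material U: σ_y = 1170 MPa, ρ = 8300 kg/m³
  material B: σ_y = 773.0 MPa, ρ = 1530 kg/m³
  material S: σ_y = 211.0 MPa, ρ = 2680 kg/m³
  material V: σ_y = 160.0 MPa, ρ = 1830 kg/m³
  material F: σ_y = 53.20 MPa, ρ = 2259 kg/m³
  material B: M = 18.2×10⁻³
  material V: M = 6.91×10⁻³
  material P: M = 5.73×10⁻³
  material S: M = 5.42×10⁻³
  material U: M = 4.12×10⁻³
  material F: M = 3.23×10⁻³
  material Y: M = 1.63×10⁻³
Material B ranks first.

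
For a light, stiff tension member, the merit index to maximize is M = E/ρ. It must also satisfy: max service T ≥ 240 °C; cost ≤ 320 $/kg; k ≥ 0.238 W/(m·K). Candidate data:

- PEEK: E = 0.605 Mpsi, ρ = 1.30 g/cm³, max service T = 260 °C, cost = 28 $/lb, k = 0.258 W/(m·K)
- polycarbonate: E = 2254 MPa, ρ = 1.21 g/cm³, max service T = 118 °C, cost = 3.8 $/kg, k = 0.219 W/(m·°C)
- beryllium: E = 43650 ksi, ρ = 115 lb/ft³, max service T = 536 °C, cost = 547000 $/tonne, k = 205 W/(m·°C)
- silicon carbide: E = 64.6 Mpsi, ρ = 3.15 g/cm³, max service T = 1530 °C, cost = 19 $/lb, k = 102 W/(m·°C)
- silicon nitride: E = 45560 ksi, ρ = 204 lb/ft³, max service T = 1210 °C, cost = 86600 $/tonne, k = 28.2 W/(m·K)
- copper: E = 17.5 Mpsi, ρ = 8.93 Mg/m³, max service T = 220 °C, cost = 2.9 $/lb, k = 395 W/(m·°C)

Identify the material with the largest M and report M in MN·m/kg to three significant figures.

Screen on constraints: max service T ≥ 240 °C; cost ≤ 320 $/kg; k ≥ 0.238 W/(m·K). Survivors: PEEK, silicon carbide, silicon nitride.
Putting every candidate on a common basis:
  PEEK: E = 4.171 GPa, ρ = 1300 kg/m³
  silicon carbide: E = 445.4 GPa, ρ = 3150 kg/m³
  silicon nitride: E = 314.1 GPa, ρ = 3268 kg/m³
  silicon carbide: M = 141 MN·m/kg
  silicon nitride: M = 96.1 MN·m/kg
  PEEK: M = 3.21 MN·m/kg
The maximum is for silicon carbide.

silicon carbide, M = 141 MN·m/kg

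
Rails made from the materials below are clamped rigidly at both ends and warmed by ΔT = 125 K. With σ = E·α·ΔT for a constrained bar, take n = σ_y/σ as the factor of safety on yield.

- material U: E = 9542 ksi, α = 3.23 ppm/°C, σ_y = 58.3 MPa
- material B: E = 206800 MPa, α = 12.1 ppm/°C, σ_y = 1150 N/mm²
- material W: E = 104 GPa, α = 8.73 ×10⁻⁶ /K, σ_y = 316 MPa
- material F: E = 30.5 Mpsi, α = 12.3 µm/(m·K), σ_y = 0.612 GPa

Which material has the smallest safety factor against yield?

material F

With everything in SI (GPa, ×10⁻⁶/K, MPa):
  material U: E = 65.79, α = 3.23, σ_y = 58.30 → σ = 26.6 MPa, n = 2.19
  material B: E = 206.8, α = 12.1, σ_y = 1150 → σ = 313 MPa, n = 3.68
  material W: E = 104.0, α = 8.73, σ_y = 316.0 → σ = 113 MPa, n = 2.78
  material F: E = 210.3, α = 12.3, σ_y = 612.0 → σ = 323 MPa, n = 1.89
Material F has the lowest safety factor, n = 1.89.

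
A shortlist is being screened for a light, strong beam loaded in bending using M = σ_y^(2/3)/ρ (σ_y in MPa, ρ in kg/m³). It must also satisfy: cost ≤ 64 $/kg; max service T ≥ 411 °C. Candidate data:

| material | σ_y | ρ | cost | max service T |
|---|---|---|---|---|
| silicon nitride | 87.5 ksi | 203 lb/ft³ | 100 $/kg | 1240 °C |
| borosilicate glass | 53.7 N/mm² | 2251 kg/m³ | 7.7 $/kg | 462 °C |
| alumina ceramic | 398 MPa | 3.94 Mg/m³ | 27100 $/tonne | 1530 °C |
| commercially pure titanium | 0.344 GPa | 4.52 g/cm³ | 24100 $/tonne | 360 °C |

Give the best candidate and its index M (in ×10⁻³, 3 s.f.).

Screen on constraints: cost ≤ 64 $/kg; max service T ≥ 411 °C. Survivors: borosilicate glass, alumina ceramic.
After converting to SI:
  borosilicate glass: σ_y = 53.70 MPa, ρ = 2251 kg/m³
  alumina ceramic: σ_y = 398.0 MPa, ρ = 3940 kg/m³
  alumina ceramic: M = 13.7×10⁻³
  borosilicate glass: M = 6.32×10⁻³
Highest index: alumina ceramic.

alumina ceramic, M = 13.7×10⁻³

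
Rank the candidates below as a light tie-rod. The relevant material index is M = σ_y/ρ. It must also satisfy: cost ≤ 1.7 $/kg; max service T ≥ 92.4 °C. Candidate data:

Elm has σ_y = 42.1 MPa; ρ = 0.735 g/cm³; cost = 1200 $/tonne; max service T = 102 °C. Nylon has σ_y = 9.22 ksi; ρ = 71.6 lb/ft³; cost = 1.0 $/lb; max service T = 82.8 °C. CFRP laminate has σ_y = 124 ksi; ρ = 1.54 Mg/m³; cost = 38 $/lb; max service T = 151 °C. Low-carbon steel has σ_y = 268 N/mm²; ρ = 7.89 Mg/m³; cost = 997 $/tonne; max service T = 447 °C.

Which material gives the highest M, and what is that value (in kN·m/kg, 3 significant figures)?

elm, M = 57.3 kN·m/kg

Screen on constraints: cost ≤ 1.7 $/kg; max service T ≥ 92.4 °C. Survivors: elm, low-carbon steel.
Convert each candidate to consistent units, then evaluate M:
  elm: σ_y = 42.10 MPa, ρ = 735.0 kg/m³
  low-carbon steel: σ_y = 268.0 MPa, ρ = 7890 kg/m³
  elm: M = 57.3 kN·m/kg
  low-carbon steel: M = 34.0 kN·m/kg
Highest index: elm.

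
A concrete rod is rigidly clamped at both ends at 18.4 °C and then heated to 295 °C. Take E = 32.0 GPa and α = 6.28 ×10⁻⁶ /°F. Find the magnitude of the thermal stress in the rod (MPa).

100 MPa

α = 6.28×10⁻⁶/°F × 9/5 = 11.3×10⁻⁶/K.
ΔT = 276.6 K. Constrained thermal stress σ = E·α·ΔT = 32.00×10³ MPa × 11.3×10⁻⁶ × 276.6 = 100 MPa (compressive).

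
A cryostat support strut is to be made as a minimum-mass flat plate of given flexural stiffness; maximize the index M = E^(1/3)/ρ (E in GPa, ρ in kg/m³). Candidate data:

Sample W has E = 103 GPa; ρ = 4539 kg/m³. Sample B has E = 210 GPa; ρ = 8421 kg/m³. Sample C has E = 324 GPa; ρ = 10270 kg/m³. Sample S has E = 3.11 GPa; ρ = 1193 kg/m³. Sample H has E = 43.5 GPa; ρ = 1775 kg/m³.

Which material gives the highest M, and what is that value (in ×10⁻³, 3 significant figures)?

sample H, M = 1.98×10⁻³

Computing M directly (units already consistent):
  sample H: M = 1.98×10⁻³
  sample S: M = 1.22×10⁻³
  sample W: M = 1.03×10⁻³
  sample B: M = 0.706×10⁻³
  sample C: M = 0.669×10⁻³
Sample H ranks first.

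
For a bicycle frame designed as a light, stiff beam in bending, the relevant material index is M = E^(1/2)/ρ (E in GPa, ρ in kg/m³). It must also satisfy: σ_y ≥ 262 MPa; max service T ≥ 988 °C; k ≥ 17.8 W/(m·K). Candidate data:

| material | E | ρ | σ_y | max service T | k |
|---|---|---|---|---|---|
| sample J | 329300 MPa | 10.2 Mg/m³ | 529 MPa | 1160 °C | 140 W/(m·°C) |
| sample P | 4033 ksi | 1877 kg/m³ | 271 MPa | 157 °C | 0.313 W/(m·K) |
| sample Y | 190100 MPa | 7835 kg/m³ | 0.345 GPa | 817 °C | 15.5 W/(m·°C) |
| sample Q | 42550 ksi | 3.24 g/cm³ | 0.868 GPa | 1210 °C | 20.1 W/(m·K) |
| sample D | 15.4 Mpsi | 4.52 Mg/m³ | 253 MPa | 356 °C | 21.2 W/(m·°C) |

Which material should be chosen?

Screen on constraints: σ_y ≥ 262 MPa; max service T ≥ 988 °C; k ≥ 17.8 W/(m·K). Survivors: sample J, sample Q.
Convert each candidate to consistent units, then evaluate M:
  sample J: E = 329.3 GPa, ρ = 10200 kg/m³
  sample Q: E = 293.4 GPa, ρ = 3240 kg/m³
  sample Q: M = 5.29×10⁻³
  sample J: M = 1.78×10⁻³
Highest index: sample Q.

sample Q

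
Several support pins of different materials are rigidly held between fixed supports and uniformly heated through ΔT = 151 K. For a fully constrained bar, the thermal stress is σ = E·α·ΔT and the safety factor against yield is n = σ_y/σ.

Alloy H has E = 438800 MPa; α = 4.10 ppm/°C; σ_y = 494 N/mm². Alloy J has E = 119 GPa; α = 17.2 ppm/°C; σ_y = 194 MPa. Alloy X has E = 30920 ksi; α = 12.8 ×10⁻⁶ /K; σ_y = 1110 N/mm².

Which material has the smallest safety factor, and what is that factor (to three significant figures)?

In consistent units (E in GPa, α in ×10⁻⁶/K, σ_y in MPa):
  alloy H: E = 438.8, α = 4.10, σ_y = 494.0 → σ = 272 MPa, n = 1.82
  alloy J: E = 119.0, α = 17.2, σ_y = 194.0 → σ = 309 MPa, n = 0.628
  alloy X: E = 213.2, α = 12.8, σ_y = 1110 → σ = 412 MPa, n = 2.69
Alloy J has the lowest safety factor, n = 0.628.

alloy J, n = 0.628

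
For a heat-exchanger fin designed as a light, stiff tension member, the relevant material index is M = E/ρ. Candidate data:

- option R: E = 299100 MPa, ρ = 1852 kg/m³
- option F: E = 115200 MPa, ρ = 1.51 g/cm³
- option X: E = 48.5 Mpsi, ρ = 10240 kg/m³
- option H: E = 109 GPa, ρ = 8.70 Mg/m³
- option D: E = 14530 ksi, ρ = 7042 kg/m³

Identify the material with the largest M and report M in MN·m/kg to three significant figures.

Normalizing units and computing the index:
  option R: E = 299.1 GPa, ρ = 1852 kg/m³
  option F: E = 115.2 GPa, ρ = 1510 kg/m³
  option X: E = 334.4 GPa, ρ = 10240 kg/m³
  option H: E = 109.0 GPa, ρ = 8700 kg/m³
  option D: E = 100.2 GPa, ρ = 7042 kg/m³
  option R: M = 162 MN·m/kg
  option F: M = 76.3 MN·m/kg
  option X: M = 32.7 MN·m/kg
  option D: M = 14.2 MN·m/kg
  option H: M = 12.5 MN·m/kg
Option R has the largest M.

option R, M = 162 MN·m/kg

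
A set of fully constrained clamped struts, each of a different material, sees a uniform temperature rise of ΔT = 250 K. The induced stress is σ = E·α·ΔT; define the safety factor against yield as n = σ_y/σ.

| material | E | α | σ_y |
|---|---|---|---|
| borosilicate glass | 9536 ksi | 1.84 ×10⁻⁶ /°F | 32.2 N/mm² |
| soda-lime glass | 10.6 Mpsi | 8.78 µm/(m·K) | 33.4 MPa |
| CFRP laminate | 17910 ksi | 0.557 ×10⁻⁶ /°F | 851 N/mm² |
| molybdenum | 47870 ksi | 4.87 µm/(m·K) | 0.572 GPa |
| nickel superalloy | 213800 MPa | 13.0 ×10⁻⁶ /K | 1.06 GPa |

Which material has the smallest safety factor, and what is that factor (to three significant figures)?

soda-lime glass, n = 0.208

Per material, after unit conversion:
  borosilicate glass: E = 65.75, α = 3.31, σ_y = 32.20 → σ = 54.4 MPa, n = 0.591
  soda-lime glass: E = 73.08, α = 8.78, σ_y = 33.40 → σ = 160 MPa, n = 0.208
  CFRP laminate: E = 123.5, α = 1.00, σ_y = 851.0 → σ = 31.0 MPa, n = 27.5
  molybdenum: E = 330.1, α = 4.87, σ_y = 572.0 → σ = 402 MPa, n = 1.42
  nickel superalloy: E = 213.8, α = 13.0, σ_y = 1060 → σ = 695 MPa, n = 1.53
Smallest n: soda-lime glass with n = 0.208.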